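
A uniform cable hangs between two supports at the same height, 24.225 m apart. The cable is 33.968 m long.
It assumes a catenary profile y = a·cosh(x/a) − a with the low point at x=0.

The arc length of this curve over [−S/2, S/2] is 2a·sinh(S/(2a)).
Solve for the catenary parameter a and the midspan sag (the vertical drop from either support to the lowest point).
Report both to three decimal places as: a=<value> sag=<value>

seed: a₀ = √(S³/(24(L−S))) = √(24.225³/(24·9.743)) = 7.797290
iter 1: u=1.553424  f(a)=+1.245e+00  f'(a)=-3.156e+00  a ← 7.797290 − (+1.245e+00/-3.156e+00) = 8.191846
iter 2: u=1.478605  f(a)=+1.008e-01  f'(a)=-2.665e+00  a ← 8.191846 − (+1.008e-01/-2.665e+00) = 8.229665
iter 3: u=1.471810  f(a)=+7.882e-04  f'(a)=-2.623e+00  a ← 8.229665 − (+7.882e-04/-2.623e+00) = 8.229966
iter 4: u=1.471756  f(a)=+4.904e-08  f'(a)=-2.623e+00  a ← 8.229966 − (+4.904e-08/-2.623e+00) = 8.229966
iter 5: u=1.471756  f(a)=-7.105e-15  f'(a)=-2.623e+00  a ← 8.229966 − (-7.105e-15/-2.623e+00) = 8.229966
converged: |Δa| < 1e-12 after 5 iterations
sag = a·(cosh(S/(2a)) − 1) = 8.229966·(cosh(1.471756) − 1) = 10.642994
T_max/T_min = cosh(S/(2a)) = 2.293200

a=8.230 sag=10.643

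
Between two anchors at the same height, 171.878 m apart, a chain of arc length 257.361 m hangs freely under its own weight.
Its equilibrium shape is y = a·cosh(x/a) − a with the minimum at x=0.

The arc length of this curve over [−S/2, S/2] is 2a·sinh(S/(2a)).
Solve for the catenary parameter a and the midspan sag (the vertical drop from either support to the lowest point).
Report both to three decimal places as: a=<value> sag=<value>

a=53.104 sag=86.103

seed: a₀ = √(S³/(24(L−S))) = √(171.878³/(24·85.483)) = 49.749067
iter 1: u=1.727449  f(a)=+1.370e+01  f'(a)=-4.578e+00  a ← 49.749067 − (+1.370e+01/-4.578e+00) = 52.741723
iter 2: u=1.629431  f(a)=+1.333e+00  f'(a)=-3.726e+00  a ← 52.741723 − (+1.333e+00/-3.726e+00) = 53.099592
iter 3: u=1.618449  f(a)=+1.564e-02  f'(a)=-3.639e+00  a ← 53.099592 − (+1.564e-02/-3.639e+00) = 53.103890
iter 4: u=1.618318  f(a)=+2.209e-06  f'(a)=-3.638e+00  a ← 53.103890 − (+2.209e-06/-3.638e+00) = 53.103891
iter 5: u=1.618318  f(a)=+5.684e-14  f'(a)=-3.638e+00  a ← 53.103891 − (+5.684e-14/-3.638e+00) = 53.103891
converged: |Δa| < 1e-12 after 5 iterations
sag = a·(cosh(S/(2a)) − 1) = 53.103891·(cosh(1.618318) − 1) = 86.103488
T_max/T_min = cosh(S/(2a)) = 2.621416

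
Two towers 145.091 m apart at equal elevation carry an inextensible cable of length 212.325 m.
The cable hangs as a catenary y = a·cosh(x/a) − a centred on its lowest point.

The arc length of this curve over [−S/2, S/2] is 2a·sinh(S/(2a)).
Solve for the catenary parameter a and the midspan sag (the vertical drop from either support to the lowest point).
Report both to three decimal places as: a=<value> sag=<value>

a=46.258 sag=69.545

seed: a₀ = √(S³/(24(L−S))) = √(145.091³/(24·67.234)) = 43.507148
iter 1: u=1.667439  f(a)=+9.990e+00  f'(a)=-4.040e+00  a ← 43.507148 − (+9.990e+00/-4.040e+00) = 45.979970
iter 2: u=1.577763  f(a)=+9.150e-01  f'(a)=-3.331e+00  a ← 45.979970 − (+9.150e-01/-3.331e+00) = 46.254671
iter 3: u=1.568393  f(a)=+9.385e-03  f'(a)=-3.263e+00  a ← 46.254671 − (+9.385e-03/-3.263e+00) = 46.257547
iter 4: u=1.568295  f(a)=+1.010e-06  f'(a)=-3.262e+00  a ← 46.257547 − (+1.010e-06/-3.262e+00) = 46.257547
iter 5: u=1.568295  f(a)=+5.684e-14  f'(a)=-3.262e+00  a ← 46.257547 − (+5.684e-14/-3.262e+00) = 46.257547
converged: |Δa| < 1e-12 after 5 iterations
sag = a·(cosh(S/(2a)) − 1) = 46.257547·(cosh(1.568295) − 1) = 69.545031
T_max/T_min = cosh(S/(2a)) = 2.503431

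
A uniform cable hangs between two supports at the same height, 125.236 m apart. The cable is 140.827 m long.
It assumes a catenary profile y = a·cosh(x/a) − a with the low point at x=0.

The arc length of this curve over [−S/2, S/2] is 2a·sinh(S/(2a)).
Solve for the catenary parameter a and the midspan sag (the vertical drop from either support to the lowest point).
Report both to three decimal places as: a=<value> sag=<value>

a=73.768 sag=28.211

seed: a₀ = √(S³/(24(L−S))) = √(125.236³/(24·15.591)) = 72.452133
iter 1: u=0.864267  f(a)=+5.928e-01  f'(a)=-4.634e-01  a ← 72.452133 − (+5.928e-01/-4.634e-01) = 73.731282
iter 2: u=0.849273  f(a)=+1.606e-02  f'(a)=-4.386e-01  a ← 73.731282 − (+1.606e-02/-4.386e-01) = 73.767904
iter 3: u=0.848852  f(a)=+1.252e-05  f'(a)=-4.379e-01  a ← 73.767904 − (+1.252e-05/-4.379e-01) = 73.767933
iter 4: u=0.848851  f(a)=+7.645e-12  f'(a)=-4.379e-01  a ← 73.767933 − (+7.645e-12/-4.379e-01) = 73.767933
converged: |Δa| < 1e-12 after 4 iterations
sag = a·(cosh(S/(2a)) − 1) = 73.767933·(cosh(0.848851) − 1) = 28.211324
T_max/T_min = cosh(S/(2a)) = 1.382433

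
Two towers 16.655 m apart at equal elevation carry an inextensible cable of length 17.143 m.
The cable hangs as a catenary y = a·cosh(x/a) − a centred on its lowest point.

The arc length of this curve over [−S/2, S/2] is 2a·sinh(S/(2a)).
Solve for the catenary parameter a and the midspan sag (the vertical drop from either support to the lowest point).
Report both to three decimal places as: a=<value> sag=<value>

seed: a₀ = √(S³/(24(L−S))) = √(16.655³/(24·0.488)) = 19.861014
iter 1: u=0.419289  f(a)=+4.308e-03  f'(a)=-5.001e-02  a ← 19.861014 − (+4.308e-03/-5.001e-02) = 19.947147
iter 2: u=0.417478  f(a)=+2.818e-05  f'(a)=-4.936e-02  a ← 19.947147 − (+2.818e-05/-4.936e-02) = 19.947718
iter 3: u=0.417466  f(a)=+1.224e-09  f'(a)=-4.935e-02  a ← 19.947718 − (+1.224e-09/-4.935e-02) = 19.947718
iter 4: u=0.417466  f(a)=+3.553e-15  f'(a)=-4.935e-02  a ← 19.947718 − (+3.553e-15/-4.935e-02) = 19.947718
converged: |Δa| < 1e-12 after 4 iterations
sag = a·(cosh(S/(2a)) − 1) = 19.947718·(cosh(0.417466) − 1) = 1.763617
T_max/T_min = cosh(S/(2a)) = 1.088412

a=19.948 sag=1.764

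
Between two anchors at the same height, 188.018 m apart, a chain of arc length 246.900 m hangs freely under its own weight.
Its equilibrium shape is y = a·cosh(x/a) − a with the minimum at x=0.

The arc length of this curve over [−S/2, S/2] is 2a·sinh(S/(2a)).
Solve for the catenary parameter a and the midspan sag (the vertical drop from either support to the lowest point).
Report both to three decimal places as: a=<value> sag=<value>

seed: a₀ = √(S³/(24(L−S))) = √(188.018³/(24·58.882)) = 68.580752
iter 1: u=1.370778  f(a)=+5.786e+00  f'(a)=-2.062e+00  a ← 68.580752 − (+5.786e+00/-2.062e+00) = 71.386501
iter 2: u=1.316902  f(a)=+3.740e-01  f'(a)=-1.803e+00  a ← 71.386501 − (+3.740e-01/-1.803e+00) = 71.593895
iter 3: u=1.313087  f(a)=+1.802e-03  f'(a)=-1.786e+00  a ← 71.593895 − (+1.802e-03/-1.786e+00) = 71.594903
iter 4: u=1.313068  f(a)=+4.226e-08  f'(a)=-1.786e+00  a ← 71.594903 − (+4.226e-08/-1.786e+00) = 71.594903
iter 5: u=1.313068  f(a)=-5.684e-14  f'(a)=-1.786e+00  a ← 71.594903 − (-5.684e-14/-1.786e+00) = 71.594903
converged: |Δa| < 1e-12 after 5 iterations
sag = a·(cosh(S/(2a)) − 1) = 71.594903·(cosh(1.313068) − 1) = 71.113655
T_max/T_min = cosh(S/(2a)) = 1.993278

a=71.595 sag=71.114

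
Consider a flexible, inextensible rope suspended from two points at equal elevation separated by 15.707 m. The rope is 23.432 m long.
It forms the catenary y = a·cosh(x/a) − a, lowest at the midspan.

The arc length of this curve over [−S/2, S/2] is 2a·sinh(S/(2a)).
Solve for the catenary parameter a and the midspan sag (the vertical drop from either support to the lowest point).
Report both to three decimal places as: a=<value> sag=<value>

a=4.877 sag=7.814

seed: a₀ = √(S³/(24(L−S))) = √(15.707³/(24·7.725)) = 4.571777
iter 1: u=1.717822  f(a)=+1.223e+00  f'(a)=-4.488e+00  a ← 4.571777 − (+1.223e+00/-4.488e+00) = 4.844353
iter 2: u=1.621166  f(a)=+1.179e-01  f'(a)=-3.661e+00  a ← 4.844353 − (+1.179e-01/-3.661e+00) = 4.876571
iter 3: u=1.610455  f(a)=+1.355e-03  f'(a)=-3.577e+00  a ← 4.876571 − (+1.355e-03/-3.577e+00) = 4.876950
iter 4: u=1.610330  f(a)=+1.832e-07  f'(a)=-3.576e+00  a ← 4.876950 − (+1.832e-07/-3.576e+00) = 4.876950
iter 5: u=1.610330  f(a)=+3.553e-15  f'(a)=-3.576e+00  a ← 4.876950 − (+3.553e-15/-3.576e+00) = 4.876950
converged: |Δa| < 1e-12 after 5 iterations
sag = a·(cosh(S/(2a)) − 1) = 4.876950·(cosh(1.610330) − 1) = 7.813570
T_max/T_min = cosh(S/(2a)) = 2.602143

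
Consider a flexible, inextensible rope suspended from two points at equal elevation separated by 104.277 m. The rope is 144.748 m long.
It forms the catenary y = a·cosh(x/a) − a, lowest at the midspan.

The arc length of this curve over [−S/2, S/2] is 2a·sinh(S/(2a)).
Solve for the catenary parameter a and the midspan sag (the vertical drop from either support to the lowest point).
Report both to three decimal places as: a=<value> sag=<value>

seed: a₀ = √(S³/(24(L−S))) = √(104.277³/(24·40.471)) = 34.166871
iter 1: u=1.525996  f(a)=+4.982e+00  f'(a)=-2.969e+00  a ← 34.166871 − (+4.982e+00/-2.969e+00) = 35.845125
iter 2: u=1.454549  f(a)=+3.906e-01  f'(a)=-2.520e+00  a ← 35.845125 − (+3.906e-01/-2.520e+00) = 36.000138
iter 3: u=1.448286  f(a)=+2.852e-03  f'(a)=-2.483e+00  a ← 36.000138 − (+2.852e-03/-2.483e+00) = 36.001287
iter 4: u=1.448240  f(a)=+1.546e-07  f'(a)=-2.483e+00  a ← 36.001287 − (+1.546e-07/-2.483e+00) = 36.001287
iter 5: u=1.448240  f(a)=+0.000e+00  f'(a)=-2.483e+00  a ← 36.001287 − (+0.000e+00/-2.483e+00) = 36.001287
converged: |Δa| < 1e-12 after 5 iterations
sag = a·(cosh(S/(2a)) − 1) = 36.001287·(cosh(1.448240) − 1) = 44.832422
T_max/T_min = cosh(S/(2a)) = 2.245301

a=36.001 sag=44.832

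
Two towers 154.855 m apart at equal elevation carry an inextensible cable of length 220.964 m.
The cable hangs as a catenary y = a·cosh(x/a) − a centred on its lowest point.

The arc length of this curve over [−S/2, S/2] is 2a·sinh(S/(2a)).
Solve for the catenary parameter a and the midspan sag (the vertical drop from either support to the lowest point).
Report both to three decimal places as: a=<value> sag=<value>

seed: a₀ = √(S³/(24(L−S))) = √(154.855³/(24·66.109)) = 48.378448
iter 1: u=1.600454  f(a)=+9.002e+00  f'(a)=-3.500e+00  a ← 48.378448 − (+9.002e+00/-3.500e+00) = 50.950276
iter 2: u=1.519668  f(a)=+7.677e-01  f'(a)=-2.927e+00  a ← 50.950276 − (+7.677e-01/-2.927e+00) = 51.212587
iter 3: u=1.511884  f(a)=+6.732e-03  f'(a)=-2.875e+00  a ← 51.212587 − (+6.732e-03/-2.875e+00) = 51.214928
iter 4: u=1.511815  f(a)=+5.278e-07  f'(a)=-2.875e+00  a ← 51.214928 − (+5.278e-07/-2.875e+00) = 51.214928
iter 5: u=1.511815  f(a)=-2.842e-14  f'(a)=-2.875e+00  a ← 51.214928 − (-2.842e-14/-2.875e+00) = 51.214928
converged: |Δa| < 1e-12 after 5 iterations
sag = a·(cosh(S/(2a)) − 1) = 51.214928·(cosh(1.511815) − 1) = 70.560444
T_max/T_min = cosh(S/(2a)) = 2.377732

a=51.215 sag=70.560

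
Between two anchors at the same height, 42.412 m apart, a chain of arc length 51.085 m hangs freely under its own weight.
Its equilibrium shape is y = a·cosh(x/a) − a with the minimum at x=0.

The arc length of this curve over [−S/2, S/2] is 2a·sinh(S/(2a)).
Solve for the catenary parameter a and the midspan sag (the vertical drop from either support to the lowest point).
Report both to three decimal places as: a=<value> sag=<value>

seed: a₀ = √(S³/(24(L−S))) = √(42.412³/(24·8.673)) = 19.144447
iter 1: u=1.107684  f(a)=+5.479e-01  f'(a)=-1.022e+00  a ← 19.144447 − (+5.479e-01/-1.022e+00) = 19.680426
iter 2: u=1.077517  f(a)=+2.385e-02  f'(a)=-9.350e-01  a ← 19.680426 − (+2.385e-02/-9.350e-01) = 19.705936
iter 3: u=1.076122  f(a)=+4.976e-05  f'(a)=-9.311e-01  a ← 19.705936 − (+4.976e-05/-9.311e-01) = 19.705990
iter 4: u=1.076120  f(a)=+2.175e-10  f'(a)=-9.311e-01  a ← 19.705990 − (+2.175e-10/-9.311e-01) = 19.705990
iter 5: u=1.076120  f(a)=-7.105e-15  f'(a)=-9.311e-01  a ← 19.705990 − (-7.105e-15/-9.311e-01) = 19.705990
converged: |Δa| < 1e-12 after 5 iterations
sag = a·(cosh(S/(2a)) − 1) = 19.705990·(cosh(1.076120) − 1) = 12.554595
T_max/T_min = cosh(S/(2a)) = 1.637095

a=19.706 sag=12.555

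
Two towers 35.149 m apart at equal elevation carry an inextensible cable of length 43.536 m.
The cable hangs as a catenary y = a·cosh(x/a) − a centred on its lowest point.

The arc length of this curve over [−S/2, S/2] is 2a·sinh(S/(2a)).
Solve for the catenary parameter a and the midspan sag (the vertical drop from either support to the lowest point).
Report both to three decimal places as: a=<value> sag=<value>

seed: a₀ = √(S³/(24(L−S))) = √(35.149³/(24·8.387)) = 14.687927
iter 1: u=1.196527  f(a)=+6.213e-01  f'(a)=-1.314e+00  a ← 14.687927 − (+6.213e-01/-1.314e+00) = 15.160681
iter 2: u=1.159216  f(a)=+3.126e-02  f'(a)=-1.185e+00  a ← 15.160681 − (+3.126e-02/-1.185e+00) = 15.187058
iter 3: u=1.157202  f(a)=+8.839e-05  f'(a)=-1.178e+00  a ← 15.187058 − (+8.839e-05/-1.178e+00) = 15.187133
iter 4: u=1.157197  f(a)=+7.112e-10  f'(a)=-1.178e+00  a ← 15.187133 − (+7.112e-10/-1.178e+00) = 15.187133
iter 5: u=1.157197  f(a)=+0.000e+00  f'(a)=-1.178e+00  a ← 15.187133 − (+0.000e+00/-1.178e+00) = 15.187133
converged: |Δa| < 1e-12 after 5 iterations
sag = a·(cosh(S/(2a)) − 1) = 15.187133·(cosh(1.157197) − 1) = 11.355188
T_max/T_min = cosh(S/(2a)) = 1.747685

a=15.187 sag=11.355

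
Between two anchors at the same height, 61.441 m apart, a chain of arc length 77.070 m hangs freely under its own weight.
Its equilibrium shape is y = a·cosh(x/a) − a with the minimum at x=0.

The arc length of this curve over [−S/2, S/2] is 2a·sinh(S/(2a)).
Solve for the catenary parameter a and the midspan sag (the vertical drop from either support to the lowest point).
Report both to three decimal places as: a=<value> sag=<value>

seed: a₀ = √(S³/(24(L−S))) = √(61.441³/(24·15.629)) = 24.866588
iter 1: u=1.235413  f(a)=+1.237e+00  f'(a)=-1.460e+00  a ← 24.866588 − (+1.237e+00/-1.460e+00) = 25.714028
iter 2: u=1.194698  f(a)=+6.605e-02  f'(a)=-1.308e+00  a ← 25.714028 − (+6.605e-02/-1.308e+00) = 25.764539
iter 3: u=1.192356  f(a)=+2.118e-04  f'(a)=-1.299e+00  a ← 25.764539 − (+2.118e-04/-1.299e+00) = 25.764702
iter 4: u=1.192348  f(a)=+2.193e-09  f'(a)=-1.299e+00  a ← 25.764702 − (+2.193e-09/-1.299e+00) = 25.764702
iter 5: u=1.192348  f(a)=-1.421e-14  f'(a)=-1.299e+00  a ← 25.764702 − (-1.421e-14/-1.299e+00) = 25.764702
converged: |Δa| < 1e-12 after 5 iterations
sag = a·(cosh(S/(2a)) − 1) = 25.764702·(cosh(1.192348) − 1) = 20.590083
T_max/T_min = cosh(S/(2a)) = 1.799159

a=25.765 sag=20.590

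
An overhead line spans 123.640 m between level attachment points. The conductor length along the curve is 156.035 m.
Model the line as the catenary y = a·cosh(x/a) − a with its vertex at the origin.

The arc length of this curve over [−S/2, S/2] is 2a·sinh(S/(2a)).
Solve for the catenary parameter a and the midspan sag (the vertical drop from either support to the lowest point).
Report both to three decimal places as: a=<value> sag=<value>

a=51.137 sag=42.146

seed: a₀ = √(S³/(24(L−S))) = √(123.640³/(24·32.395)) = 49.305331
iter 1: u=1.253820  f(a)=+2.644e+00  f'(a)=-1.533e+00  a ← 49.305331 − (+2.644e+00/-1.533e+00) = 51.030381
iter 2: u=1.211435  f(a)=+1.451e-01  f'(a)=-1.369e+00  a ← 51.030381 − (+1.451e-01/-1.369e+00) = 51.136394
iter 3: u=1.208924  f(a)=+4.931e-04  f'(a)=-1.359e+00  a ← 51.136394 − (+4.931e-04/-1.359e+00) = 51.136756
iter 4: u=1.208915  f(a)=+5.738e-09  f'(a)=-1.359e+00  a ← 51.136756 − (+5.738e-09/-1.359e+00) = 51.136756
iter 5: u=1.208915  f(a)=+2.842e-14  f'(a)=-1.359e+00  a ← 51.136756 − (+2.842e-14/-1.359e+00) = 51.136756
converged: |Δa| < 1e-12 after 5 iterations
sag = a·(cosh(S/(2a)) − 1) = 51.136756·(cosh(1.208915) − 1) = 42.146137
T_max/T_min = cosh(S/(2a)) = 1.824185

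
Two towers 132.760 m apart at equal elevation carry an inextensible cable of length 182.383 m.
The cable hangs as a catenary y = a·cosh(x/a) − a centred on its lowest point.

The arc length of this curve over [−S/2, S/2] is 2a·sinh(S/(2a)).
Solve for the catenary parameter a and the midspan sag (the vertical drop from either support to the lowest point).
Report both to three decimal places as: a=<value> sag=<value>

a=46.624 sag=55.795

seed: a₀ = √(S³/(24(L−S))) = √(132.760³/(24·49.623)) = 44.325510
iter 1: u=1.497558  f(a)=+5.871e+00  f'(a)=-2.783e+00  a ← 44.325510 − (+5.871e+00/-2.783e+00) = 46.435024
iter 2: u=1.429524  f(a)=+4.451e-01  f'(a)=-2.376e+00  a ← 46.435024 − (+4.451e-01/-2.376e+00) = 46.622395
iter 3: u=1.423779  f(a)=+3.023e-03  f'(a)=-2.344e+00  a ← 46.622395 − (+3.023e-03/-2.344e+00) = 46.623685
iter 4: u=1.423740  f(a)=+1.415e-07  f'(a)=-2.343e+00  a ← 46.623685 − (+1.415e-07/-2.343e+00) = 46.623685
iter 5: u=1.423740  f(a)=+0.000e+00  f'(a)=-2.343e+00  a ← 46.623685 − (+0.000e+00/-2.343e+00) = 46.623685
converged: |Δa| < 1e-12 after 5 iterations
sag = a·(cosh(S/(2a)) − 1) = 46.623685·(cosh(1.423740) − 1) = 55.795345
T_max/T_min = cosh(S/(2a)) = 2.196717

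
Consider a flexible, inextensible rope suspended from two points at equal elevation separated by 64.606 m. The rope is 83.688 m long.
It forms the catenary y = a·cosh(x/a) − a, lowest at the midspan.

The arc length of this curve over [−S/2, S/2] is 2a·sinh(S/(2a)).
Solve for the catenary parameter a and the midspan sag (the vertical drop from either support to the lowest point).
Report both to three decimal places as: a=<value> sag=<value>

seed: a₀ = √(S³/(24(L−S))) = √(64.606³/(24·19.082)) = 24.265638
iter 1: u=1.331224  f(a)=+1.764e+00  f'(a)=-1.870e+00  a ← 24.265638 − (+1.764e+00/-1.870e+00) = 25.209070
iter 2: u=1.281404  f(a)=+1.081e-01  f'(a)=-1.647e+00  a ← 25.209070 − (+1.081e-01/-1.647e+00) = 25.274700
iter 3: u=1.278076  f(a)=+4.645e-04  f'(a)=-1.633e+00  a ← 25.274700 − (+4.645e-04/-1.633e+00) = 25.274984
iter 4: u=1.278062  f(a)=+8.658e-09  f'(a)=-1.633e+00  a ← 25.274984 − (+8.658e-09/-1.633e+00) = 25.274984
iter 5: u=1.278062  f(a)=+0.000e+00  f'(a)=-1.633e+00  a ← 25.274984 − (+0.000e+00/-1.633e+00) = 25.274984
converged: |Δa| < 1e-12 after 5 iterations
sag = a·(cosh(S/(2a)) − 1) = 25.274984·(cosh(1.278062) − 1) = 23.610035
T_max/T_min = cosh(S/(2a)) = 1.934127

a=25.275 sag=23.610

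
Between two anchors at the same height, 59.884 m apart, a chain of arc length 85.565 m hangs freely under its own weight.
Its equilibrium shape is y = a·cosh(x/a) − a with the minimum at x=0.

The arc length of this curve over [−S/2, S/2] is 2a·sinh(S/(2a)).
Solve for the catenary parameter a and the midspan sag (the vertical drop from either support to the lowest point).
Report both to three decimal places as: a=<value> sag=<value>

a=19.765 sag=27.362

seed: a₀ = √(S³/(24(L−S))) = √(59.884³/(24·25.681)) = 18.666144
iter 1: u=1.604081  f(a)=+3.514e+00  f'(a)=-3.528e+00  a ← 18.666144 − (+3.514e+00/-3.528e+00) = 19.662146
iter 2: u=1.522825  f(a)=+3.008e-01  f'(a)=-2.947e+00  a ← 19.662146 − (+3.008e-01/-2.947e+00) = 19.764212
iter 3: u=1.514960  f(a)=+2.661e-03  f'(a)=-2.896e+00  a ← 19.764212 − (+2.661e-03/-2.896e+00) = 19.765132
iter 4: u=1.514890  f(a)=+2.123e-07  f'(a)=-2.895e+00  a ← 19.765132 − (+2.123e-07/-2.895e+00) = 19.765132
iter 5: u=1.514890  f(a)=+1.421e-14  f'(a)=-2.895e+00  a ← 19.765132 − (+1.421e-14/-2.895e+00) = 19.765132
converged: |Δa| < 1e-12 after 5 iterations
sag = a·(cosh(S/(2a)) − 1) = 19.765132·(cosh(1.514890) − 1) = 27.362384
T_max/T_min = cosh(S/(2a)) = 2.384377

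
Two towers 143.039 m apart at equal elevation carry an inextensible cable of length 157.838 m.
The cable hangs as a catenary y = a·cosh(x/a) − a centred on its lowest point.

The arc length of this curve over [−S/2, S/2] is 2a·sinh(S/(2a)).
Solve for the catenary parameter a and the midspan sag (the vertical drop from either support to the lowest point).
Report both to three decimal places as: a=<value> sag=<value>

a=92.150 sag=29.175

seed: a₀ = √(S³/(24(L−S))) = √(143.039³/(24·14.799)) = 90.773669
iter 1: u=0.787888  f(a)=+4.662e-01  f'(a)=-3.468e-01  a ← 90.773669 − (+4.662e-01/-3.468e-01) = 92.118077
iter 2: u=0.776389  f(a)=+1.056e-02  f'(a)=-3.312e-01  a ← 92.118077 − (+1.056e-02/-3.312e-01) = 92.149957
iter 3: u=0.776121  f(a)=+5.695e-06  f'(a)=-3.309e-01  a ← 92.149957 − (+5.695e-06/-3.309e-01) = 92.149974
iter 4: u=0.776121  f(a)=+1.648e-12  f'(a)=-3.309e-01  a ← 92.149974 − (+1.648e-12/-3.309e-01) = 92.149974
converged: |Δa| < 1e-12 after 4 iterations
sag = a·(cosh(S/(2a)) − 1) = 92.149974·(cosh(0.776121) − 1) = 29.175317
T_max/T_min = cosh(S/(2a)) = 1.316607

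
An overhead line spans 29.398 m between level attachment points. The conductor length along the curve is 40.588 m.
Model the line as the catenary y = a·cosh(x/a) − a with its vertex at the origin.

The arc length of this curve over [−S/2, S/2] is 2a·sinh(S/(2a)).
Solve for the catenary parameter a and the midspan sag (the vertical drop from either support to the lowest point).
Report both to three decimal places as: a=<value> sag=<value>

a=10.239 sag=12.491

seed: a₀ = √(S³/(24(L−S))) = √(29.398³/(24·11.190)) = 9.726487
iter 1: u=1.511234  f(a)=+1.350e+00  f'(a)=-2.871e+00  a ← 9.726487 − (+1.350e+00/-2.871e+00) = 10.196520
iter 2: u=1.441570  f(a)=+1.040e-01  f'(a)=-2.444e+00  a ← 10.196520 − (+1.040e-01/-2.444e+00) = 10.239066
iter 3: u=1.435580  f(a)=+7.315e-04  f'(a)=-2.410e+00  a ← 10.239066 − (+7.315e-04/-2.410e+00) = 10.239370
iter 4: u=1.435538  f(a)=+3.675e-08  f'(a)=-2.410e+00  a ← 10.239370 − (+3.675e-08/-2.410e+00) = 10.239370
iter 5: u=1.435538  f(a)=+0.000e+00  f'(a)=-2.410e+00  a ← 10.239370 − (+0.000e+00/-2.410e+00) = 10.239370
converged: |Δa| < 1e-12 after 5 iterations
sag = a·(cosh(S/(2a)) − 1) = 10.239370·(cosh(1.435538) − 1) = 12.491471
T_max/T_min = cosh(S/(2a)) = 2.219945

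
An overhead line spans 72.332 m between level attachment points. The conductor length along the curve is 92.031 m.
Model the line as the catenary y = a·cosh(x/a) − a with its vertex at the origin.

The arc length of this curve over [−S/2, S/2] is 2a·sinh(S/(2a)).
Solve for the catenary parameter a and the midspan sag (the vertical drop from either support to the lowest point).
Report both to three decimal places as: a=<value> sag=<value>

seed: a₀ = √(S³/(24(L−S))) = √(72.332³/(24·19.699)) = 28.292283
iter 1: u=1.278299  f(a)=+1.674e+00  f'(a)=-1.634e+00  a ← 28.292283 − (+1.674e+00/-1.634e+00) = 29.316611
iter 2: u=1.233635  f(a)=+9.518e-02  f'(a)=-1.453e+00  a ← 29.316611 − (+9.518e-02/-1.453e+00) = 29.382128
iter 3: u=1.230884  f(a)=+3.490e-04  f'(a)=-1.442e+00  a ← 29.382128 − (+3.490e-04/-1.442e+00) = 29.382370
iter 4: u=1.230874  f(a)=+4.728e-09  f'(a)=-1.442e+00  a ← 29.382370 − (+4.728e-09/-1.442e+00) = 29.382370
iter 5: u=1.230874  f(a)=+1.421e-14  f'(a)=-1.442e+00  a ← 29.382370 − (+1.421e-14/-1.442e+00) = 29.382370
converged: |Δa| < 1e-12 after 5 iterations
sag = a·(cosh(S/(2a)) − 1) = 29.382370·(cosh(1.230874) − 1) = 25.213874
T_max/T_min = cosh(S/(2a)) = 1.858129

a=29.382 sag=25.214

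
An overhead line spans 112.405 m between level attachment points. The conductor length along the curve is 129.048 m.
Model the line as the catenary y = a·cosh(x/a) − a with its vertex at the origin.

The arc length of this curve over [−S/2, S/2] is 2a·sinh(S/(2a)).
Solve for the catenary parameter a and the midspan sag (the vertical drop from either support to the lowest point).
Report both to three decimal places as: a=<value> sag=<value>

seed: a₀ = √(S³/(24(L−S))) = √(112.405³/(24·16.643)) = 59.628930
iter 1: u=0.942537  f(a)=+7.551e-01  f'(a)=-6.094e-01  a ← 59.628930 − (+7.551e-01/-6.094e-01) = 60.867989
iter 2: u=0.923351  f(a)=+2.418e-02  f'(a)=-5.709e-01  a ← 60.867989 − (+2.418e-02/-5.709e-01) = 60.910336
iter 3: u=0.922709  f(a)=+2.661e-05  f'(a)=-5.697e-01  a ← 60.910336 − (+2.661e-05/-5.697e-01) = 60.910382
iter 4: u=0.922708  f(a)=+3.232e-11  f'(a)=-5.697e-01  a ← 60.910382 − (+3.232e-11/-5.697e-01) = 60.910382
converged: |Δa| < 1e-12 after 4 iterations
sag = a·(cosh(S/(2a)) − 1) = 60.910382·(cosh(0.922708) − 1) = 27.821919
T_max/T_min = cosh(S/(2a)) = 1.456768

a=60.910 sag=27.822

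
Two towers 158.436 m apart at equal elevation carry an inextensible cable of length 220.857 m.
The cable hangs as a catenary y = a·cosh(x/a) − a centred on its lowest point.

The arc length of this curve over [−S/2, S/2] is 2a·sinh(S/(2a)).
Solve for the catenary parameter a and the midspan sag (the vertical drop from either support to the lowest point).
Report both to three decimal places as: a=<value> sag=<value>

seed: a₀ = √(S³/(24(L−S))) = √(158.436³/(24·62.421)) = 51.524030
iter 1: u=1.537496  f(a)=+7.807e+00  f'(a)=-3.046e+00  a ← 51.524030 − (+7.807e+00/-3.046e+00) = 54.086828
iter 2: u=1.464645  f(a)=+6.203e-01  f'(a)=-2.580e+00  a ← 54.086828 − (+6.203e-01/-2.580e+00) = 54.327269
iter 3: u=1.458163  f(a)=+4.663e-03  f'(a)=-2.541e+00  a ← 54.327269 − (+4.663e-03/-2.541e+00) = 54.329104
iter 4: u=1.458114  f(a)=+2.678e-07  f'(a)=-2.541e+00  a ← 54.329104 − (+2.678e-07/-2.541e+00) = 54.329104
iter 5: u=1.458114  f(a)=+2.842e-14  f'(a)=-2.541e+00  a ← 54.329104 − (+2.842e-14/-2.541e+00) = 54.329104
converged: |Δa| < 1e-12 after 5 iterations
sag = a·(cosh(S/(2a)) − 1) = 54.329104·(cosh(1.458114) − 1) = 68.740410
T_max/T_min = cosh(S/(2a)) = 2.265259

a=54.329 sag=68.740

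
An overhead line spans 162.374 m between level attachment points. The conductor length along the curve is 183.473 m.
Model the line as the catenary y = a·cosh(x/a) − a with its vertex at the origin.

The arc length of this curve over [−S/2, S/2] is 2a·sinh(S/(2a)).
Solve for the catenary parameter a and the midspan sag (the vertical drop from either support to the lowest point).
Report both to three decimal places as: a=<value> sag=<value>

seed: a₀ = √(S³/(24(L−S))) = √(162.374³/(24·21.099)) = 91.947130
iter 1: u=0.882975  f(a)=+8.379e-01  f'(a)=-4.957e-01  a ← 91.947130 − (+8.379e-01/-4.957e-01) = 93.637408
iter 2: u=0.867036  f(a)=+2.366e-02  f'(a)=-4.681e-01  a ← 93.637408 − (+2.366e-02/-4.681e-01) = 93.687962
iter 3: u=0.866568  f(a)=+2.009e-05  f'(a)=-4.673e-01  a ← 93.687962 − (+2.009e-05/-4.673e-01) = 93.688005
iter 4: u=0.866568  f(a)=+1.452e-11  f'(a)=-4.673e-01  a ← 93.688005 − (+1.452e-11/-4.673e-01) = 93.688005
converged: |Δa| < 1e-12 after 4 iterations
sag = a·(cosh(S/(2a)) − 1) = 93.688005·(cosh(0.866568) − 1) = 37.434181
T_max/T_min = cosh(S/(2a)) = 1.399562

a=93.688 sag=37.434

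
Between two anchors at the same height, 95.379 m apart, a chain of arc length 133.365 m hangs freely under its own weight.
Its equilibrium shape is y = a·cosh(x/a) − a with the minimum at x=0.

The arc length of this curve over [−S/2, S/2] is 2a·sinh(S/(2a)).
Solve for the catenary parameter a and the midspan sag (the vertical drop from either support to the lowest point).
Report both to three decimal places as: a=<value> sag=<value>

seed: a₀ = √(S³/(24(L−S))) = √(95.379³/(24·37.986)) = 30.850467
iter 1: u=1.545827  f(a)=+4.806e+00  f'(a)=-3.104e+00  a ← 30.850467 − (+4.806e+00/-3.104e+00) = 32.398860
iter 2: u=1.471950  f(a)=+3.855e-01  f'(a)=-2.624e+00  a ← 32.398860 − (+3.855e-01/-2.624e+00) = 32.545773
iter 3: u=1.465305  f(a)=+2.959e-03  f'(a)=-2.584e+00  a ← 32.545773 − (+2.959e-03/-2.584e+00) = 32.546918
iter 4: u=1.465254  f(a)=+1.772e-07  f'(a)=-2.583e+00  a ← 32.546918 − (+1.772e-07/-2.583e+00) = 32.546918
iter 5: u=1.465254  f(a)=+2.842e-14  f'(a)=-2.583e+00  a ← 32.546918 − (+2.842e-14/-2.583e+00) = 32.546918
converged: |Δa| < 1e-12 after 5 iterations
sag = a·(cosh(S/(2a)) − 1) = 32.546918·(cosh(1.465254) − 1) = 41.654549
T_max/T_min = cosh(S/(2a)) = 2.279831

a=32.547 sag=41.655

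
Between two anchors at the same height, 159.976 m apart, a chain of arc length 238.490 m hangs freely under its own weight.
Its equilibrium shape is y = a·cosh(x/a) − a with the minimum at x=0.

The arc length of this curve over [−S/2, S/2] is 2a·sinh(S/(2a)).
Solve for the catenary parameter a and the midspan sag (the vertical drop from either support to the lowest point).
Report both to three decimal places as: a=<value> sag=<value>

a=49.718 sag=79.477

seed: a₀ = √(S³/(24(L−S))) = √(159.976³/(24·78.514)) = 46.612573
iter 1: u=1.716018  f(a)=+1.240e+01  f'(a)=-4.471e+00  a ← 46.612573 − (+1.240e+01/-4.471e+00) = 49.387027
iter 2: u=1.619616  f(a)=+1.194e+00  f'(a)=-3.648e+00  a ← 49.387027 − (+1.194e+00/-3.648e+00) = 49.714244
iter 3: u=1.608955  f(a)=+1.366e-02  f'(a)=-3.565e+00  a ← 49.714244 − (+1.366e-02/-3.565e+00) = 49.718074
iter 4: u=1.608831  f(a)=+1.832e-06  f'(a)=-3.564e+00  a ← 49.718074 − (+1.832e-06/-3.564e+00) = 49.718075
iter 5: u=1.608831  f(a)=+0.000e+00  f'(a)=-3.564e+00  a ← 49.718075 − (+0.000e+00/-3.564e+00) = 49.718075
converged: |Δa| < 1e-12 after 5 iterations
sag = a·(cosh(S/(2a)) − 1) = 49.718075·(cosh(1.608831) − 1) = 79.476573
T_max/T_min = cosh(S/(2a)) = 2.598545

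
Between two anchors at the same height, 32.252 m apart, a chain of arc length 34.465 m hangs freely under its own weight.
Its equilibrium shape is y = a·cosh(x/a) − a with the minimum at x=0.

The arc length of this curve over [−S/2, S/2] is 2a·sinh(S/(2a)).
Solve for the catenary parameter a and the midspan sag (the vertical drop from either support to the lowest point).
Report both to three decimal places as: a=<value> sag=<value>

a=25.387 sag=5.296

seed: a₀ = √(S³/(24(L−S))) = √(32.252³/(24·2.213)) = 25.132671
iter 1: u=0.641635  f(a)=+4.600e-02  f'(a)=-1.835e-01  a ← 25.132671 − (+4.600e-02/-1.835e-01) = 25.383420
iter 2: u=0.635297  f(a)=+6.975e-04  f'(a)=-1.779e-01  a ← 25.383420 − (+6.975e-04/-1.779e-01) = 25.387340
iter 3: u=0.635198  f(a)=+1.659e-07  f'(a)=-1.779e-01  a ← 25.387340 − (+1.659e-07/-1.779e-01) = 25.387341
iter 4: u=0.635198  f(a)=+0.000e+00  f'(a)=-1.779e-01  a ← 25.387341 − (+0.000e+00/-1.779e-01) = 25.387341
converged: |Δa| < 1e-12 after 4 iterations
sag = a·(cosh(S/(2a)) − 1) = 25.387341·(cosh(0.635198) − 1) = 5.296142
T_max/T_min = cosh(S/(2a)) = 1.208613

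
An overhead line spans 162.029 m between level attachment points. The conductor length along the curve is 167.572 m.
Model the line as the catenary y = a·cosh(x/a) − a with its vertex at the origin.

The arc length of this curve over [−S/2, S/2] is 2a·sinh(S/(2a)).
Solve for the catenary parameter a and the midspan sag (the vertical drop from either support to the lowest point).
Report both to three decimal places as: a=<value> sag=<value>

seed: a₀ = √(S³/(24(L−S))) = √(162.029³/(24·5.543)) = 178.817932
iter 1: u=0.453056  f(a)=+5.717e-02  f'(a)=-6.328e-02  a ← 178.817932 − (+5.717e-02/-6.328e-02) = 179.721351
iter 2: u=0.450778  f(a)=+4.361e-04  f'(a)=-6.232e-02  a ← 179.721351 − (+4.361e-04/-6.232e-02) = 179.728350
iter 3: u=0.450761  f(a)=+2.582e-08  f'(a)=-6.231e-02  a ← 179.728350 − (+2.582e-08/-6.231e-02) = 179.728350
iter 4: u=0.450761  f(a)=+0.000e+00  f'(a)=-6.231e-02  a ← 179.728350 − (+0.000e+00/-6.231e-02) = 179.728350
converged: |Δa| < 1e-12 after 4 iterations
sag = a·(cosh(S/(2a)) − 1) = 179.728350·(cosh(0.450761) − 1) = 18.570348
T_max/T_min = cosh(S/(2a)) = 1.103325

a=179.728 sag=18.570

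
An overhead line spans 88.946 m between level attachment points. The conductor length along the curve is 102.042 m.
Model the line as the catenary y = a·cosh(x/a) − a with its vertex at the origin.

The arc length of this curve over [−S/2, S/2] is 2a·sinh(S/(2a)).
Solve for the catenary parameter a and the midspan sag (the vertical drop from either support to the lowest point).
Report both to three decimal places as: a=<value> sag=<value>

a=48.328 sag=21.948

seed: a₀ = √(S³/(24(L−S))) = √(88.946³/(24·13.096)) = 47.316725
iter 1: u=0.939900  f(a)=+5.908e-01  f'(a)=-6.040e-01  a ← 47.316725 − (+5.908e-01/-6.040e-01) = 48.294806
iter 2: u=0.920865  f(a)=+1.881e-02  f'(a)=-5.661e-01  a ← 48.294806 − (+1.881e-02/-5.661e-01) = 48.328042
iter 3: u=0.920232  f(a)=+2.047e-05  f'(a)=-5.649e-01  a ← 48.328042 − (+2.047e-05/-5.649e-01) = 48.328078
iter 4: u=0.920231  f(a)=+2.433e-11  f'(a)=-5.649e-01  a ← 48.328078 − (+2.433e-11/-5.649e-01) = 48.328078
converged: |Δa| < 1e-12 after 4 iterations
sag = a·(cosh(S/(2a)) − 1) = 48.328078·(cosh(0.920231) − 1) = 21.948131
T_max/T_min = cosh(S/(2a)) = 1.454149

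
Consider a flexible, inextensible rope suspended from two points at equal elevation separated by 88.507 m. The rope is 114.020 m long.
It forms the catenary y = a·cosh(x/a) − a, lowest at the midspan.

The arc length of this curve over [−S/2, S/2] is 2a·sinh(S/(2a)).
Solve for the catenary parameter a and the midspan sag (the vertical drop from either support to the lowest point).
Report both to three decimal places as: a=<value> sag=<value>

seed: a₀ = √(S³/(24(L−S))) = √(88.507³/(24·25.513)) = 33.649611
iter 1: u=1.315127  f(a)=+2.299e+00  f'(a)=-1.795e+00  a ← 33.649611 − (+2.299e+00/-1.795e+00) = 34.930326
iter 2: u=1.266908  f(a)=+1.378e-01  f'(a)=-1.586e+00  a ← 34.930326 − (+1.378e-01/-1.586e+00) = 35.017202
iter 3: u=1.263765  f(a)=+5.646e-04  f'(a)=-1.573e+00  a ← 35.017202 − (+5.646e-04/-1.573e+00) = 35.017561
iter 4: u=1.263752  f(a)=+9.565e-09  f'(a)=-1.573e+00  a ← 35.017561 − (+9.565e-09/-1.573e+00) = 35.017561
iter 5: u=1.263752  f(a)=+0.000e+00  f'(a)=-1.573e+00  a ← 35.017561 − (+0.000e+00/-1.573e+00) = 35.017561
converged: |Δa| < 1e-12 after 5 iterations
sag = a·(cosh(S/(2a)) − 1) = 35.017561·(cosh(1.263752) − 1) = 31.888116
T_max/T_min = cosh(S/(2a)) = 1.910632

a=35.018 sag=31.888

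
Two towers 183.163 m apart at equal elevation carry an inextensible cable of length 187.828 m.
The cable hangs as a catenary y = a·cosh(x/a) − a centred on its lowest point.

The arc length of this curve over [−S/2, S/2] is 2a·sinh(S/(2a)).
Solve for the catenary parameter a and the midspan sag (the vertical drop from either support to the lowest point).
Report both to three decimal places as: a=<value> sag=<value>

a=235.164 sag=18.059

seed: a₀ = √(S³/(24(L−S))) = √(183.163³/(24·4.665)) = 234.274585
iter 1: u=0.390915  f(a)=+3.577e-02  f'(a)=-4.044e-02  a ← 234.274585 − (+3.577e-02/-4.044e-02) = 235.159270
iter 2: u=0.389445  f(a)=+2.037e-04  f'(a)=-3.998e-02  a ← 235.159270 − (+2.037e-04/-3.998e-02) = 235.164364
iter 3: u=0.389436  f(a)=+6.684e-09  f'(a)=-3.998e-02  a ← 235.164364 − (+6.684e-09/-3.998e-02) = 235.164365
iter 4: u=0.389436  f(a)=-5.684e-14  f'(a)=-3.998e-02  a ← 235.164365 − (-5.684e-14/-3.998e-02) = 235.164365
converged: |Δa| < 1e-12 after 4 iterations
sag = a·(cosh(S/(2a)) − 1) = 235.164365·(cosh(0.389436) − 1) = 18.059090
T_max/T_min = cosh(S/(2a)) = 1.076793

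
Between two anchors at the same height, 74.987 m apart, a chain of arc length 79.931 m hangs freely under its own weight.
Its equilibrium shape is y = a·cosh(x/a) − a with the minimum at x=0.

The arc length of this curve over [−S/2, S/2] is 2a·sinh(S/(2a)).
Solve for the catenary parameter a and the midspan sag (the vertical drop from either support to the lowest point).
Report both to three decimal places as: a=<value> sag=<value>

seed: a₀ = √(S³/(24(L−S))) = √(74.987³/(24·4.944)) = 59.612058
iter 1: u=0.628958  f(a)=+9.872e-02  f'(a)=-1.725e-01  a ← 59.612058 − (+9.872e-02/-1.725e-01) = 60.184231
iter 2: u=0.622979  f(a)=+1.439e-03  f'(a)=-1.675e-01  a ← 60.184231 − (+1.439e-03/-1.675e-01) = 60.192822
iter 3: u=0.622890  f(a)=+3.160e-07  f'(a)=-1.675e-01  a ← 60.192822 − (+3.160e-07/-1.675e-01) = 60.192824
iter 4: u=0.622890  f(a)=+1.421e-14  f'(a)=-1.675e-01  a ← 60.192824 − (+1.421e-14/-1.675e-01) = 60.192824
converged: |Δa| < 1e-12 after 4 iterations
sag = a·(cosh(S/(2a)) − 1) = 60.192824·(cosh(0.622890) − 1) = 12.059631
T_max/T_min = cosh(S/(2a)) = 1.200350

a=60.193 sag=12.060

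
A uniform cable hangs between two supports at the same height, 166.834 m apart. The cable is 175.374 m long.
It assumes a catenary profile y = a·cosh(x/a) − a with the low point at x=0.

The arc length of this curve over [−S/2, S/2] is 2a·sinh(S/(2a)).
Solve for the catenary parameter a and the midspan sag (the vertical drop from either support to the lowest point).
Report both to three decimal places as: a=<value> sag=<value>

a=151.662 sag=23.525

seed: a₀ = √(S³/(24(L−S))) = √(166.834³/(24·8.540)) = 150.519334
iter 1: u=0.554195  f(a)=+1.321e-01  f'(a)=-1.170e-01  a ← 150.519334 − (+1.321e-01/-1.170e-01) = 151.648490
iter 2: u=0.550068  f(a)=+1.501e-03  f'(a)=-1.144e-01  a ← 151.648490 − (+1.501e-03/-1.144e-01) = 151.661619
iter 3: u=0.550021  f(a)=+1.988e-07  f'(a)=-1.143e-01  a ← 151.661619 − (+1.988e-07/-1.143e-01) = 151.661621
iter 4: u=0.550020  f(a)=+0.000e+00  f'(a)=-1.143e-01  a ← 151.661621 − (+0.000e+00/-1.143e-01) = 151.661621
converged: |Δa| < 1e-12 after 4 iterations
sag = a·(cosh(S/(2a)) − 1) = 151.661621·(cosh(0.550020) − 1) = 23.524729
T_max/T_min = cosh(S/(2a)) = 1.155113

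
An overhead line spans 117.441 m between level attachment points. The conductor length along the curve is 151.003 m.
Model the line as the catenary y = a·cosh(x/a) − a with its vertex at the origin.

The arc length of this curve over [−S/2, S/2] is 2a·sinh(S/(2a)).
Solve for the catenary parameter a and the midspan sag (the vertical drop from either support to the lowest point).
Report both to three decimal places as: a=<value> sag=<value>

seed: a₀ = √(S³/(24(L−S))) = √(117.441³/(24·33.562)) = 44.843559
iter 1: u=1.309452  f(a)=+2.998e+00  f'(a)=-1.770e+00  a ← 44.843559 − (+2.998e+00/-1.770e+00) = 46.537425
iter 2: u=1.261791  f(a)=+1.782e-01  f'(a)=-1.565e+00  a ← 46.537425 − (+1.782e-01/-1.565e+00) = 46.651302
iter 3: u=1.258711  f(a)=+7.180e-04  f'(a)=-1.552e+00  a ← 46.651302 − (+7.180e-04/-1.552e+00) = 46.651765
iter 4: u=1.258698  f(a)=+1.176e-08  f'(a)=-1.552e+00  a ← 46.651765 − (+1.176e-08/-1.552e+00) = 46.651765
iter 5: u=1.258698  f(a)=-2.842e-14  f'(a)=-1.552e+00  a ← 46.651765 − (-2.842e-14/-1.552e+00) = 46.651765
converged: |Δa| < 1e-12 after 5 iterations
sag = a·(cosh(S/(2a)) − 1) = 46.651765·(cosh(1.258698) − 1) = 42.099932
T_max/T_min = cosh(S/(2a)) = 1.902430

a=46.652 sag=42.100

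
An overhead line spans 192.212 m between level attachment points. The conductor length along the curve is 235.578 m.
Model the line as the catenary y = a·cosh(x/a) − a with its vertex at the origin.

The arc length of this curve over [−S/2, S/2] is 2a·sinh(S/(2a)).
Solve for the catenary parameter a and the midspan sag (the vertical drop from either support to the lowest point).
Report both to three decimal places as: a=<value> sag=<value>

a=85.264 sag=60.147

seed: a₀ = √(S³/(24(L−S))) = √(192.212³/(24·43.366)) = 82.601977
iter 1: u=1.163483  f(a)=+3.032e+00  f'(a)=-1.199e+00  a ← 82.601977 − (+3.032e+00/-1.199e+00) = 85.130045
iter 2: u=1.128932  f(a)=+1.447e-01  f'(a)=-1.087e+00  a ← 85.130045 − (+1.447e-01/-1.087e+00) = 85.263185
iter 3: u=1.127169  f(a)=+3.666e-04  f'(a)=-1.082e+00  a ← 85.263185 − (+3.666e-04/-1.082e+00) = 85.263524
iter 4: u=1.127164  f(a)=+2.364e-09  f'(a)=-1.082e+00  a ← 85.263524 − (+2.364e-09/-1.082e+00) = 85.263524
iter 5: u=1.127164  f(a)=+2.842e-14  f'(a)=-1.082e+00  a ← 85.263524 − (+2.842e-14/-1.082e+00) = 85.263524
converged: |Δa| < 1e-12 after 5 iterations
sag = a·(cosh(S/(2a)) − 1) = 85.263524·(cosh(1.127164) − 1) = 60.146644
T_max/T_min = cosh(S/(2a)) = 1.705421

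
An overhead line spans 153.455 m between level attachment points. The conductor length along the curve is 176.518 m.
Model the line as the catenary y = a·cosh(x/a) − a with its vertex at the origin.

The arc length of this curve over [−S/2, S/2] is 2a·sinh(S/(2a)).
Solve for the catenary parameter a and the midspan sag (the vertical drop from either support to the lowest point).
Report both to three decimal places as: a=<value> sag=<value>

a=82.561 sag=38.294

seed: a₀ = √(S³/(24(L−S))) = √(153.455³/(24·23.063)) = 80.799383
iter 1: u=0.949605  f(a)=+1.062e+00  f'(a)=-6.240e-01  a ← 80.799383 − (+1.062e+00/-6.240e-01) = 82.501949
iter 2: u=0.930008  f(a)=+3.451e-02  f'(a)=-5.841e-01  a ← 82.501949 − (+3.451e-02/-5.841e-01) = 82.561033
iter 3: u=0.929343  f(a)=+3.912e-05  f'(a)=-5.828e-01  a ← 82.561033 − (+3.912e-05/-5.828e-01) = 82.561100
iter 4: u=0.929342  f(a)=+5.036e-11  f'(a)=-5.828e-01  a ← 82.561100 − (+5.036e-11/-5.828e-01) = 82.561100
iter 5: u=0.929342  f(a)=+2.842e-14  f'(a)=-5.828e-01  a ← 82.561100 − (+2.842e-14/-5.828e-01) = 82.561100
converged: |Δa| < 1e-12 after 5 iterations
sag = a·(cosh(S/(2a)) − 1) = 82.561100·(cosh(0.929342) − 1) = 38.294129
T_max/T_min = cosh(S/(2a)) = 1.463828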